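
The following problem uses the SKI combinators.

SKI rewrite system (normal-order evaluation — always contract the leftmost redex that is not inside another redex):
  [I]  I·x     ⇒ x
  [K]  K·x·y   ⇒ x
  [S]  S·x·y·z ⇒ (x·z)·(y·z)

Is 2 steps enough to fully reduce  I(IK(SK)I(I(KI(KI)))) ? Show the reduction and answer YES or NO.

  start: I(IK(SK)I(I(KI(KI))))
  →1  IK(SK)I(I(KI(KI)))
  →2  K(SK)I(I(KI(KI)))

Answer: NO — after 2 steps the term is K(SK)I(I(KI(KI))), not yet normal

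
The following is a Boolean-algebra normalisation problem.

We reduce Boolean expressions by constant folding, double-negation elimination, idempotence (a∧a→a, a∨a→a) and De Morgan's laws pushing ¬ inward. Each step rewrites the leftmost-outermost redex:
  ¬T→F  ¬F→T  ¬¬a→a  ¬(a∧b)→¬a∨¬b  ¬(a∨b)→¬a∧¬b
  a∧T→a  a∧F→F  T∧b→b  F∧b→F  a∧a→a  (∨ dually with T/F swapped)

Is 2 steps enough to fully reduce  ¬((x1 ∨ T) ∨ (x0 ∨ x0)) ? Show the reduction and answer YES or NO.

Answer: NO — after 2 steps the term is (¬x1 ∧ ¬T) ∧ ¬(x0 ∨ x0), not yet normal

Working:
  start: ¬((x1 ∨ T) ∨ (x0 ∨ x0))
  [1] ¬(x1 ∨ T) ∧ ¬(x0 ∨ x0)
  [2] (¬x1 ∧ ¬T) ∧ ¬(x0 ∨ x0)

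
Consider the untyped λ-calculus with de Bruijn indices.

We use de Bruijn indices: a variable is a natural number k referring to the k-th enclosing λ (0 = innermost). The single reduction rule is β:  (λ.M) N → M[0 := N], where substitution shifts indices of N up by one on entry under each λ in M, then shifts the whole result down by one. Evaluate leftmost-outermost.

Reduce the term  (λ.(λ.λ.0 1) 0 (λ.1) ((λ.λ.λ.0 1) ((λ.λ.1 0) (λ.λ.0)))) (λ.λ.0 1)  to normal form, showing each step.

  start: (λ.(λ.λ.0 1) 0 (λ.1) ((λ.λ.λ.0 1) ((λ.λ.1 0) (λ.λ.0)))) (λ.λ.0 1)
  [1] (λ.λ.0 1) (λ.λ.0 1) (λ.λ.λ.0 1) ((λ.λ.λ.0 1) ((λ.λ.1 0) (λ.λ.0)))
  [2] (λ.0 (λ.λ.0 1)) (λ.λ.λ.0 1) ((λ.λ.λ.0 1) ((λ.λ.1 0) (λ.λ.0)))
  [3] (λ.λ.λ.0 1) (λ.λ.0 1) ((λ.λ.λ.0 1) ((λ.λ.1 0) (λ.λ.0)))
  [4] (λ.λ.0 1) ((λ.λ.λ.0 1) ((λ.λ.1 0) (λ.λ.0)))
  [5] λ.0 ((λ.λ.λ.0 1) ((λ.λ.1 0) (λ.λ.0)))
  [6] λ.0 (λ.λ.0 1)

Answer: normal form = λ.0 (λ.λ.0 1)  (in 6 steps)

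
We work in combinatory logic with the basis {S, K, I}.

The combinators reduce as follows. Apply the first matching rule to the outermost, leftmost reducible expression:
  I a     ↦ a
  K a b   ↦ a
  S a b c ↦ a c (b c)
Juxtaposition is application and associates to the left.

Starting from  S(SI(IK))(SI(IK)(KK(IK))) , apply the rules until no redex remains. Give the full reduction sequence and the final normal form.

  start: S(SI(IK))(SI(IK)(KK(IK)))
  [1] S(SIK)(SI(IK)(KK(IK)))
  [2] S(SIK)(I(KK(IK))(IK(KK(IK))))
  [3] S(SIK)(KK(IK)(IK(KK(IK))))
  [4] S(SIK)(K(IK(KK(IK))))
  [5] S(SIK)(K(K(KK(IK))))
  [6] S(SIK)(K(KK))

Answer: normal form = S(SIK)(K(KK))  (in 6 steps)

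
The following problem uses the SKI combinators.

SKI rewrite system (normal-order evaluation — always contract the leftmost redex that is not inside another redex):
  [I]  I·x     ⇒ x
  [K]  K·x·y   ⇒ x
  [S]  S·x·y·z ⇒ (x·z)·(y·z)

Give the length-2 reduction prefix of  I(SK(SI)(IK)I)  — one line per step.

  start: I(SK(SI)(IK)I)
  [1] SK(SI)(IK)I
  [2] K(IK)(SI(IK))I

Answer: after 2 steps: K(IK)(SI(IK))I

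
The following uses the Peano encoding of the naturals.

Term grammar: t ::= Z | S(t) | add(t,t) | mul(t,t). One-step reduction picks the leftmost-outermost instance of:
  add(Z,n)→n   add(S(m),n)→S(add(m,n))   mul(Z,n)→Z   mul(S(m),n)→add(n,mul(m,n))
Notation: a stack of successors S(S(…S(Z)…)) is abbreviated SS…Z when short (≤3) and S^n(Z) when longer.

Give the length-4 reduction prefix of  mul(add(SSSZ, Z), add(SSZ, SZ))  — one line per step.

  start: mul(add(SSSZ, Z), add(SSZ, SZ))
  →1  mul(S(add(SSZ, Z)), add(SSZ, SZ))
  →2  add(add(SSZ, SZ), mul(add(SSZ, Z), add(SSZ, SZ)))
  →3  add(S(add(SZ, SZ)), mul(add(SSZ, Z), add(SSZ, SZ)))
  →4  S(add(add(SZ, SZ), mul(add(SSZ, Z), add(SSZ, SZ))))

Answer: after 4 steps: S(add(add(SZ, SZ), mul(add(SSZ, Z), add(SSZ, SZ))))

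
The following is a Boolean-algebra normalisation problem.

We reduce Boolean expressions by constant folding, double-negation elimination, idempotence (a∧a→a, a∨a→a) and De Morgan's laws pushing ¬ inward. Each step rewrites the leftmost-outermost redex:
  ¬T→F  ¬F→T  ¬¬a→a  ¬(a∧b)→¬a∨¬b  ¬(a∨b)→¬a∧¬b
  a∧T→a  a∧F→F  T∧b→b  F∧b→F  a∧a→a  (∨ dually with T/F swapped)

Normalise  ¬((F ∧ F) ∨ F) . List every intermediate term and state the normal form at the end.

  start: ¬((F ∧ F) ∨ F)
  [1] ¬(F ∧ F) ∧ ¬F
  [2] (¬F ∨ ¬F) ∧ ¬F
  [3] ¬F ∧ ¬F
  [4] ¬F
  [5] T

Answer: normal form = T  (in 5 steps)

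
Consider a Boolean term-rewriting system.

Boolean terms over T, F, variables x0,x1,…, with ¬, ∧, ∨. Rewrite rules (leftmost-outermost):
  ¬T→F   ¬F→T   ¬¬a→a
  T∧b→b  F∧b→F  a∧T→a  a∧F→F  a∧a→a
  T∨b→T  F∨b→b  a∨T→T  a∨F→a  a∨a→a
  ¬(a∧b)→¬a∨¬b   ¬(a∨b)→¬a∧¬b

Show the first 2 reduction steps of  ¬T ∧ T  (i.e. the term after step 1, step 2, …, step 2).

  start: ¬T ∧ T
  [1] ¬T
  [2] F

Answer: after 2 steps: F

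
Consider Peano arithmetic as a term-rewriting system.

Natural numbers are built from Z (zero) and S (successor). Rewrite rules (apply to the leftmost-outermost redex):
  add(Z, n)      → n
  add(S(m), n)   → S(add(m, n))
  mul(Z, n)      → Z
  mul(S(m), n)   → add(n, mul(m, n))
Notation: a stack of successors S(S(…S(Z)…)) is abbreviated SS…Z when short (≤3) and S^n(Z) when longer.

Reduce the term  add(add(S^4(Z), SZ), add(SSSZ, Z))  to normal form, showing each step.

Answer: normal form = S^8(Z)  (in 15 steps)

Working:
  start: add(add(S^4(Z), SZ), add(SSSZ, Z))
  step 1: add(S(add(SSSZ, SZ)), add(SSSZ, Z))
  step 2: S(add(add(SSSZ, SZ), add(SSSZ, Z)))
  step 3: S(add(S(add(SSZ, SZ)), add(SSSZ, Z)))
  step 4: S(S(add(add(SSZ, SZ), add(SSSZ, Z))))
  step 5: S(S(add(S(add(SZ, SZ)), add(SSSZ, Z))))
  step 6: S(S(S(add(add(SZ, SZ), add(SSSZ, Z)))))
  step 7: S(S(S(add(S(add(Z, SZ)), add(SSSZ, Z)))))
  step 8: S(S(S(S(add(add(Z, SZ), add(SSSZ, Z))))))
  step 9: S(S(S(S(add(SZ, add(SSSZ, Z))))))
  step 10: S(S(S(S(S(add(Z, add(SSSZ, Z)))))))
  step 11: S(S(S(S(S(add(SSSZ, Z))))))
  step 12: S(S(S(S(S(S(add(SSZ, Z)))))))
  step 13: S(S(S(S(S(S(S(add(SZ, Z))))))))
  step 14: S(S(S(S(S(S(S(S(add(Z, Z)))))))))
  step 15: S^8(Z)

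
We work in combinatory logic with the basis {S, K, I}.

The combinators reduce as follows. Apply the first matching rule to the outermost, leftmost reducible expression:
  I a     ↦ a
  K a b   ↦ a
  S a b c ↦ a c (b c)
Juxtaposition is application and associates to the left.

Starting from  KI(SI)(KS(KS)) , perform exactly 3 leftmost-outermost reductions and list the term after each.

  start: KI(SI)(KS(KS))
  [1] I(KS(KS))
  [2] KS(KS)
  [3] S

Answer: after 3 steps: S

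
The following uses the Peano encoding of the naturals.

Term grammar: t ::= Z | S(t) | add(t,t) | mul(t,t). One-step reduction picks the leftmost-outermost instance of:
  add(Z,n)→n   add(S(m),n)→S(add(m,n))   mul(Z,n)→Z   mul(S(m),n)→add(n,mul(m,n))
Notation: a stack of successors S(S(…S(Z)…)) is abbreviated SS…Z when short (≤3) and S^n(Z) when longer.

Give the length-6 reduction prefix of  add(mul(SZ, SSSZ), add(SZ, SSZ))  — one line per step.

Answer: after 6 steps: S(S(add(S(add(Z, mul(Z, SSSZ))), add(SZ, SSZ))))

Derivation:
  start: add(mul(SZ, SSSZ), add(SZ, SSZ))
  [1] add(add(SSSZ, mul(Z, SSSZ)), add(SZ, SSZ))
  [2] add(S(add(SSZ, mul(Z, SSSZ))), add(SZ, SSZ))
  [3] S(add(add(SSZ, mul(Z, SSSZ)), add(SZ, SSZ)))
  [4] S(add(S(add(SZ, mul(Z, SSSZ))), add(SZ, SSZ)))
  [5] S(S(add(add(SZ, mul(Z, SSSZ)), add(SZ, SSZ))))
  [6] S(S(add(S(add(Z, mul(Z, SSSZ))), add(SZ, SSZ))))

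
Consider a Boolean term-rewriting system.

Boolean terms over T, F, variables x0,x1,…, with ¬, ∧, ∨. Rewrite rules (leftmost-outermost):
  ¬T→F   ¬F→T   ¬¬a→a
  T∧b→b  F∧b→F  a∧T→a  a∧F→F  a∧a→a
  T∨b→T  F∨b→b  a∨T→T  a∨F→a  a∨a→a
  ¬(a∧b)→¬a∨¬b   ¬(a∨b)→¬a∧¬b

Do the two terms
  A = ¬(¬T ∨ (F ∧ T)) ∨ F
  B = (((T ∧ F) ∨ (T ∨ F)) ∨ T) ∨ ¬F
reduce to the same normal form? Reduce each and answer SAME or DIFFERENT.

Term A:
  start: ¬(¬T ∨ (F ∧ T)) ∨ F
  →1  ¬(¬T ∨ (F ∧ T))
  →2  ¬¬T ∧ ¬(F ∧ T)
  →3  T ∧ ¬(F ∧ T)
  →4  ¬(F ∧ T)
  →5  ¬F ∨ ¬T
  →6  T ∨ ¬T
  →7  T

Term B:
  start: (((T ∧ F) ∨ (T ∨ F)) ∨ T) ∨ ¬F
  →1  T ∨ ¬F
  →2  T

Answer: SAME — A ⇓ T, B ⇓ T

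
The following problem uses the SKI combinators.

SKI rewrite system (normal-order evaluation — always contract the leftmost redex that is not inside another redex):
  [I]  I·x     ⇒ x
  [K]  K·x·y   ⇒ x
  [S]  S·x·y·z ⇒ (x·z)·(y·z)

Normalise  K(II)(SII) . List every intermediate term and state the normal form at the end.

  start: K(II)(SII)
  [1] II
  [2] I

Answer: normal form = I  (in 2 steps)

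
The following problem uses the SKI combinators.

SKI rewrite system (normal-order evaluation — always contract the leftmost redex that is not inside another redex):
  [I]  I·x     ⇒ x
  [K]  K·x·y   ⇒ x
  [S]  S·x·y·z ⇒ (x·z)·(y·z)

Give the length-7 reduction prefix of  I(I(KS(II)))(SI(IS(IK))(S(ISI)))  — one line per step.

  start: I(I(KS(II)))(SI(IS(IK))(S(ISI)))
  step 1: I(KS(II))(SI(IS(IK))(S(ISI)))
  step 2: KS(II)(SI(IS(IK))(S(ISI)))
  step 3: S(SI(IS(IK))(S(ISI)))
  step 4: S(I(S(ISI))(IS(IK)(S(ISI))))
  step 5: S(S(ISI)(IS(IK)(S(ISI))))
  step 6: S(S(SI)(IS(IK)(S(ISI))))
  step 7: S(S(SI)(S(IK)(S(ISI))))

Answer: after 7 steps: S(S(SI)(S(IK)(S(ISI))))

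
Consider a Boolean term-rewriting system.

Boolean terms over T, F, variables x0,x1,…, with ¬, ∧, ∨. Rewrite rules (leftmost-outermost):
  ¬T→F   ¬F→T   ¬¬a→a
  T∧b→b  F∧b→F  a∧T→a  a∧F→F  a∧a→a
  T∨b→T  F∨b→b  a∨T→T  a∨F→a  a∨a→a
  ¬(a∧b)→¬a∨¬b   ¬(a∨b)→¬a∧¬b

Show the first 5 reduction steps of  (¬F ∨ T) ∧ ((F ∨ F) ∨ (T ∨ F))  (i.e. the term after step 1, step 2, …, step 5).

Answer: after 5 steps: T

Reduction:
  start: (¬F ∨ T) ∧ ((F ∨ F) ∨ (T ∨ F))
  [1] T ∧ ((F ∨ F) ∨ (T ∨ F))
  [2] (F ∨ F) ∨ (T ∨ F)
  [3] F ∨ (T ∨ F)
  [4] T ∨ F
  [5] T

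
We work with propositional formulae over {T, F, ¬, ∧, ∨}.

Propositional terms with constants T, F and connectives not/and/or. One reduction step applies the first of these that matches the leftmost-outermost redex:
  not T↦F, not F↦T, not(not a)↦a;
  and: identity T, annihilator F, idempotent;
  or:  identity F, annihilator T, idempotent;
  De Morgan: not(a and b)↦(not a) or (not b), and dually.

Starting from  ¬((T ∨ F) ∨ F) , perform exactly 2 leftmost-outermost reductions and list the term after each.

  start: ¬((T ∨ F) ∨ F)
  step 1: ¬(T ∨ F) ∧ ¬F
  step 2: (¬T ∧ ¬F) ∧ ¬F

Answer: after 2 steps: (¬T ∧ ¬F) ∧ ¬F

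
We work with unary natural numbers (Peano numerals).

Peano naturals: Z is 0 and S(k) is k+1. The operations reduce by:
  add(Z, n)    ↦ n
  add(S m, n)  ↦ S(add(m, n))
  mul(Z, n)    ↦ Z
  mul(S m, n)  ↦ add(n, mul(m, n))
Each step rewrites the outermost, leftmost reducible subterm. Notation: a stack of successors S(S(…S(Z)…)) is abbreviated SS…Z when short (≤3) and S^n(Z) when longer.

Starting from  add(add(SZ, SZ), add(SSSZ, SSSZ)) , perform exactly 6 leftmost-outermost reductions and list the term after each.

Answer: after 6 steps: S(S(S(add(SSZ, SSSZ))))

Reduction:
  start: add(add(SZ, SZ), add(SSSZ, SSSZ))
  [1] add(S(add(Z, SZ)), add(SSSZ, SSSZ))
  [2] S(add(add(Z, SZ), add(SSSZ, SSSZ)))
  [3] S(add(SZ, add(SSSZ, SSSZ)))
  [4] S(S(add(Z, add(SSSZ, SSSZ))))
  [5] S(S(add(SSSZ, SSSZ)))
  [6] S(S(S(add(SSZ, SSSZ))))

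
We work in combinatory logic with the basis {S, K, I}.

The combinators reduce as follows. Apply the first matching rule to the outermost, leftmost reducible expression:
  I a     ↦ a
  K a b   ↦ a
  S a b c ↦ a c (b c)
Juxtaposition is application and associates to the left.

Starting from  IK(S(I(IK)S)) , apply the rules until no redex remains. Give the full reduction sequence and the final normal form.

Answer: normal form = K(S(KS))  (in 3 steps)

Working:
  start: IK(S(I(IK)S))
  →1  K(S(I(IK)S))
  →2  K(S(IKS))
  →3  K(S(KS))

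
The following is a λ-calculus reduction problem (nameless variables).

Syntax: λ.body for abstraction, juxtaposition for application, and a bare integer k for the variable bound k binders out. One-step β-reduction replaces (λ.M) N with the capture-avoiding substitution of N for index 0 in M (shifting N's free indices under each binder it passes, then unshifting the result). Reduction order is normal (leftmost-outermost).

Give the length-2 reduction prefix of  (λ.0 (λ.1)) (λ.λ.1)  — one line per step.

Answer: after 2 steps: λ.λ.λ.λ.1

Reduction:
  start: (λ.0 (λ.1)) (λ.λ.1)
  →1  (λ.λ.1) (λ.λ.λ.1)
  →2  λ.λ.λ.λ.1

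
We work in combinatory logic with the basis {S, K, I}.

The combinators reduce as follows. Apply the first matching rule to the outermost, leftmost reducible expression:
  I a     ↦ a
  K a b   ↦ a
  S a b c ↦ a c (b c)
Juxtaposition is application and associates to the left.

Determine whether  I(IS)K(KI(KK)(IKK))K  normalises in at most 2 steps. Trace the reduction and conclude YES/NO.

Answer: NO — after 2 steps the term is SK(KI(KK)(IKK))K, not yet normal

Working:
  start: I(IS)K(KI(KK)(IKK))K
  →1  ISK(KI(KK)(IKK))K
  →2  SK(KI(KK)(IKK))K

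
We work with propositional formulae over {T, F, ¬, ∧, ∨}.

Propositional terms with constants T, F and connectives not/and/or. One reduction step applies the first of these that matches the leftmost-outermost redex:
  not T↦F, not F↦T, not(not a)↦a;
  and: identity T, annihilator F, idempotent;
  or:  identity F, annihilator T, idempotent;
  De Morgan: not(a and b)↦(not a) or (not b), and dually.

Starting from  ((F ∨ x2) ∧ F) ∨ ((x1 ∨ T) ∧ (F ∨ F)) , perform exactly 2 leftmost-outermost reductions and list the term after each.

  start: ((F ∨ x2) ∧ F) ∨ ((x1 ∨ T) ∧ (F ∨ F))
  →1  F ∨ ((x1 ∨ T) ∧ (F ∨ F))
  →2  (x1 ∨ T) ∧ (F ∨ F)

Answer: after 2 steps: (x1 ∨ T) ∧ (F ∨ F)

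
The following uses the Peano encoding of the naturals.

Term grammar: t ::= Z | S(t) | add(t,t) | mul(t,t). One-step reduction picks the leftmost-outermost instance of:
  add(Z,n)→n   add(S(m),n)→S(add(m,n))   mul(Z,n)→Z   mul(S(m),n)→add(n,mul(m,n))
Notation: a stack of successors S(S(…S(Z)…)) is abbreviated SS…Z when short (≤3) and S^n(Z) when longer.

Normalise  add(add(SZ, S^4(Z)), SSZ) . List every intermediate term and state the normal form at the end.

  start: add(add(SZ, S^4(Z)), SSZ)
  step 1: add(S(add(Z, S^4(Z))), SSZ)
  step 2: S(add(add(Z, S^4(Z)), SSZ))
  step 3: S(add(S^4(Z), SSZ))
  step 4: S(S(add(SSSZ, SSZ)))
  step 5: S(S(S(add(SSZ, SSZ))))
  step 6: S(S(S(S(add(SZ, SSZ)))))
  step 7: S(S(S(S(S(add(Z, SSZ))))))
  step 8: S^7(Z)

Answer: normal form = S^7(Z)  (in 8 steps)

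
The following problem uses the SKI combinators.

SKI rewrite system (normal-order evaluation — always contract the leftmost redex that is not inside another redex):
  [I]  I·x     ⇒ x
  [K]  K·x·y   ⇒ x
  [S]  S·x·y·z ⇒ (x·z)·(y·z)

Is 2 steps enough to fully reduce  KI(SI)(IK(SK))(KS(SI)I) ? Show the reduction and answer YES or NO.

Answer: NO — after 2 steps the term is IK(SK)(KS(SI)I), not yet normal

Working:
  start: KI(SI)(IK(SK))(KS(SI)I)
  step 1: I(IK(SK))(KS(SI)I)
  step 2: IK(SK)(KS(SI)I)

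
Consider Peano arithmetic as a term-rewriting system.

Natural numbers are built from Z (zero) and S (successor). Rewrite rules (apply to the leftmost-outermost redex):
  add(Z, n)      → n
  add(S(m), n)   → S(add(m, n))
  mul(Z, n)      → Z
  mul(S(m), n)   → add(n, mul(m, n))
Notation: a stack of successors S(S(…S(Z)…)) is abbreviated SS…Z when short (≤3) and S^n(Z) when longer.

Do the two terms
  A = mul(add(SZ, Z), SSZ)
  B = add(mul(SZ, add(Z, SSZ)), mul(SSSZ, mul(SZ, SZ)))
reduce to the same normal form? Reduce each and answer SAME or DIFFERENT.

Term A:
  start: mul(add(SZ, Z), SSZ)
  step 1: mul(S(add(Z, Z)), SSZ)
  step 2: add(SSZ, mul(add(Z, Z), SSZ))
  step 3: S(add(SZ, mul(add(Z, Z), SSZ)))
  step 4: S(S(add(Z, mul(add(Z, Z), SSZ))))
  step 5: S(S(mul(add(Z, Z), SSZ)))
  step 6: S(S(mul(Z, SSZ)))
  step 7: SSZ

Term B:
  start: add(mul(SZ, add(Z, SSZ)), mul(SSSZ, mul(SZ, SZ)))
  step 1: add(add(add(Z, SSZ), mul(Z, add(Z, SSZ))), mul(SSSZ, mul(SZ, SZ)))
  step 2: add(add(SSZ, mul(Z, add(Z, SSZ))), mul(SSSZ, mul(SZ, SZ)))
  step 3: add(S(add(SZ, mul(Z, add(Z, SSZ)))), mul(SSSZ, mul(SZ, SZ)))
  step 4: S(add(add(SZ, mul(Z, add(Z, SSZ))), mul(SSSZ, mul(SZ, SZ))))
  step 5: S(add(S(add(Z, mul(Z, add(Z, SSZ)))), mul(SSSZ, mul(SZ, SZ))))
  step 6: S(S(add(add(Z, mul(Z, add(Z, SSZ))), mul(SSSZ, mul(SZ, SZ)))))
  step 7: S(S(add(mul(Z, add(Z, SSZ)), mul(SSSZ, mul(SZ, SZ)))))
  step 8: S(S(add(Z, mul(SSSZ, mul(SZ, SZ)))))
  step 9: S(S(mul(SSSZ, mul(SZ, SZ))))
  step 10: S(S(add(mul(SZ, SZ), mul(SSZ, mul(SZ, SZ)))))
  step 11: S(S(add(add(SZ, mul(Z, SZ)), mul(SSZ, mul(SZ, SZ)))))
  step 12: S(S(add(S(add(Z, mul(Z, SZ))), mul(SSZ, mul(SZ, SZ)))))
  step 13: S(S(S(add(add(Z, mul(Z, SZ)), mul(SSZ, mul(SZ, SZ))))))
  step 14: S(S(S(add(mul(Z, SZ), mul(SSZ, mul(SZ, SZ))))))
  step 15: S(S(S(add(Z, mul(SSZ, mul(SZ, SZ))))))
  step 16: S(S(S(mul(SSZ, mul(SZ, SZ)))))
  step 17: S(S(S(add(mul(SZ, SZ), mul(SZ, mul(SZ, SZ))))))
  step 18: S(S(S(add(add(SZ, mul(Z, SZ)), mul(SZ, mul(SZ, SZ))))))
  step 19: S(S(S(add(S(add(Z, mul(Z, SZ))), mul(SZ, mul(SZ, SZ))))))
  step 20: S(S(S(S(add(add(Z, mul(Z, SZ)), mul(SZ, mul(SZ, SZ)))))))
  step 21: S(S(S(S(add(mul(Z, SZ), mul(SZ, mul(SZ, SZ)))))))
  step 22: S(S(S(S(add(Z, mul(SZ, mul(SZ, SZ)))))))
  step 23: S(S(S(S(mul(SZ, mul(SZ, SZ))))))
  step 24: S(S(S(S(add(mul(SZ, SZ), mul(Z, mul(SZ, SZ)))))))
  step 25: S(S(S(S(add(add(SZ, mul(Z, SZ)), mul(Z, mul(SZ, SZ)))))))
  step 26: S(S(S(S(add(S(add(Z, mul(Z, SZ))), mul(Z, mul(SZ, SZ)))))))
  step 27: S(S(S(S(S(add(add(Z, mul(Z, SZ)), mul(Z, mul(SZ, SZ))))))))
  step 28: S(S(S(S(S(add(mul(Z, SZ), mul(Z, mul(SZ, SZ))))))))
  step 29: S(S(S(S(S(add(Z, mul(Z, mul(SZ, SZ))))))))
  step 30: S(S(S(S(S(mul(Z, mul(SZ, SZ)))))))
  step 31: S^5(Z)

Answer: DIFFERENT — A ⇓ SSZ, B ⇓ S^5(Z)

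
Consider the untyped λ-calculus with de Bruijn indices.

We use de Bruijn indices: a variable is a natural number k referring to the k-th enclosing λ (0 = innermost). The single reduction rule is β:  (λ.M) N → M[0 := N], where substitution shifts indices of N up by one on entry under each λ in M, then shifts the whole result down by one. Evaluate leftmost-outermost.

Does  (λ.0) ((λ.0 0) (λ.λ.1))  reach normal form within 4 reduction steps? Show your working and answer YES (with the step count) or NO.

Answer: YES — reaches normal form λ.λ.λ.1 in 3 ≤ 4 steps

Reduction:
  start: (λ.0) ((λ.0 0) (λ.λ.1))
  step 1: (λ.0 0) (λ.λ.1)
  step 2: (λ.λ.1) (λ.λ.1)
  step 3: λ.λ.λ.1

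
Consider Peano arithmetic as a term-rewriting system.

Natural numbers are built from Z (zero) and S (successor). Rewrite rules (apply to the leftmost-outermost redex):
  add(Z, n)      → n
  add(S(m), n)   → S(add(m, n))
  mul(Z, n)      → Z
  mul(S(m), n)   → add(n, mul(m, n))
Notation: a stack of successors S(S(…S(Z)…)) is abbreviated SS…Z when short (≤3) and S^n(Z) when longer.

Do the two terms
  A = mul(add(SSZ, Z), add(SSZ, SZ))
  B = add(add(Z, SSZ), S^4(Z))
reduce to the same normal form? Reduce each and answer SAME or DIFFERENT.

Answer: SAME — A ⇓ S^6(Z), B ⇓ S^6(Z)

Derivation:
Term A:
  start: mul(add(SSZ, Z), add(SSZ, SZ))
  step 1: mul(S(add(SZ, Z)), add(SSZ, SZ))
  step 2: add(add(SSZ, SZ), mul(add(SZ, Z), add(SSZ, SZ)))
  step 3: add(S(add(SZ, SZ)), mul(add(SZ, Z), add(SSZ, SZ)))
  step 4: S(add(add(SZ, SZ), mul(add(SZ, Z), add(SSZ, SZ))))
  step 5: S(add(S(add(Z, SZ)), mul(add(SZ, Z), add(SSZ, SZ))))
  step 6: S(S(add(add(Z, SZ), mul(add(SZ, Z), add(SSZ, SZ)))))
  step 7: S(S(add(SZ, mul(add(SZ, Z), add(SSZ, SZ)))))
  step 8: S(S(S(add(Z, mul(add(SZ, Z), add(SSZ, SZ))))))
  step 9: S(S(S(mul(add(SZ, Z), add(SSZ, SZ)))))
  step 10: S(S(S(mul(S(add(Z, Z)), add(SSZ, SZ)))))
  step 11: S(S(S(add(add(SSZ, SZ), mul(add(Z, Z), add(SSZ, SZ))))))
  step 12: S(S(S(add(S(add(SZ, SZ)), mul(add(Z, Z), add(SSZ, SZ))))))
  step 13: S(S(S(S(add(add(SZ, SZ), mul(add(Z, Z), add(SSZ, SZ)))))))
  step 14: S(S(S(S(add(S(add(Z, SZ)), mul(add(Z, Z), add(SSZ, SZ)))))))
  step 15: S(S(S(S(S(add(add(Z, SZ), mul(add(Z, Z), add(SSZ, SZ))))))))
  step 16: S(S(S(S(S(add(SZ, mul(add(Z, Z), add(SSZ, SZ))))))))
  step 17: S(S(S(S(S(S(add(Z, mul(add(Z, Z), add(SSZ, SZ)))))))))
  step 18: S(S(S(S(S(S(mul(add(Z, Z), add(SSZ, SZ))))))))
  step 19: S(S(S(S(S(S(mul(Z, add(SSZ, SZ))))))))
  step 20: S^6(Z)

Term B:
  start: add(add(Z, SSZ), S^4(Z))
  step 1: add(SSZ, S^4(Z))
  step 2: S(add(SZ, S^4(Z)))
  step 3: S(S(add(Z, S^4(Z))))
  step 4: S^6(Z)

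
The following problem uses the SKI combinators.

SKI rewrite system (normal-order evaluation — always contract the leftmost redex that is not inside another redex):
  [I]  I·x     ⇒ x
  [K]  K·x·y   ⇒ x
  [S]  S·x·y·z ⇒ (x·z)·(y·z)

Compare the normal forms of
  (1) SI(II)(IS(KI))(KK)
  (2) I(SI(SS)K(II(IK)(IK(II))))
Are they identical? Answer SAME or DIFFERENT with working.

Term A:
  start: SI(II)(IS(KI))(KK)
  →1  I(IS(KI))(II(IS(KI)))(KK)
  →2  IS(KI)(II(IS(KI)))(KK)
  →3  S(KI)(II(IS(KI)))(KK)
  →4  KI(KK)(II(IS(KI))(KK))
  →5  I(II(IS(KI))(KK))
  →6  II(IS(KI))(KK)
  →7  I(IS(KI))(KK)
  →8  IS(KI)(KK)
  →9  S(KI)(KK)

Term B:
  start: I(SI(SS)K(II(IK)(IK(II))))
  →1  SI(SS)K(II(IK)(IK(II)))
  →2  IK(SSK)(II(IK)(IK(II)))
  →3  K(SSK)(II(IK)(IK(II)))
  →4  SSK

Answer: DIFFERENT — A ⇓ S(KI)(KK), B ⇓ SSK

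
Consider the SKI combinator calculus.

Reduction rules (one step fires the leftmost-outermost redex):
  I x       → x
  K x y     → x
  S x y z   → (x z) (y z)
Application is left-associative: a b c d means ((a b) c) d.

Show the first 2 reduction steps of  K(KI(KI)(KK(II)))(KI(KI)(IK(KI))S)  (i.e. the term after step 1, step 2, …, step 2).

Answer: after 2 steps: I(KK(II))

Working:
  start: K(KI(KI)(KK(II)))(KI(KI)(IK(KI))S)
  [1] KI(KI)(KK(II))
  [2] I(KK(II))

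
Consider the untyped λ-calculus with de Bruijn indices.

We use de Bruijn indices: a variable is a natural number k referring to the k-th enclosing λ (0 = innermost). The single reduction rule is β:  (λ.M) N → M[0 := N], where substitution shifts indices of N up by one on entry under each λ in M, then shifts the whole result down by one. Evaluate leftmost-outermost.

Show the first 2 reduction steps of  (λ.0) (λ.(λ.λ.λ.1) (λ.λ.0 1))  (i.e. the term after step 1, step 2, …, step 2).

  start: (λ.0) (λ.(λ.λ.λ.1) (λ.λ.0 1))
  step 1: λ.(λ.λ.λ.1) (λ.λ.0 1)
  step 2: λ.λ.λ.1

Answer: after 2 steps: λ.λ.λ.1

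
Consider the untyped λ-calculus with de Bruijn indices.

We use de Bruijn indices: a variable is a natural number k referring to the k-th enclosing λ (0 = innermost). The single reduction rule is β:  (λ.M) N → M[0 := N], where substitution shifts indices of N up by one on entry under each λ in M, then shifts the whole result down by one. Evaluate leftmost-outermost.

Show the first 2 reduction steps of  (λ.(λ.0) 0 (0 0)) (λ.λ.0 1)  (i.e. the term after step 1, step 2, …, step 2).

  start: (λ.(λ.0) 0 (0 0)) (λ.λ.0 1)
  [1] (λ.0) (λ.λ.0 1) ((λ.λ.0 1) (λ.λ.0 1))
  [2] (λ.λ.0 1) ((λ.λ.0 1) (λ.λ.0 1))

Answer: after 2 steps: (λ.λ.0 1) ((λ.λ.0 1) (λ.λ.0 1))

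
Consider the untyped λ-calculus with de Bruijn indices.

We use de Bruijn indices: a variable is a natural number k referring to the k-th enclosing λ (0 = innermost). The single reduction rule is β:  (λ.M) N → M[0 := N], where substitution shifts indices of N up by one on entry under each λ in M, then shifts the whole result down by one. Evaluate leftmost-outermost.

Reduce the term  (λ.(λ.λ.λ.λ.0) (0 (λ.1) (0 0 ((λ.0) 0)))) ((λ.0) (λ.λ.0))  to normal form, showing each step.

  start: (λ.(λ.λ.λ.λ.0) (0 (λ.1) (0 0 ((λ.0) 0)))) ((λ.0) (λ.λ.0))
  →1  (λ.λ.λ.λ.0) ((λ.0) (λ.λ.0) (λ.(λ.0) (λ.λ.0)) ((λ.0) (λ.λ.0) ((λ.0) (λ.λ.0)) ((λ.0) ((λ.0) (λ.λ.0)))))
  →2  λ.λ.λ.0

Answer: normal form = λ.λ.λ.0  (in 2 steps)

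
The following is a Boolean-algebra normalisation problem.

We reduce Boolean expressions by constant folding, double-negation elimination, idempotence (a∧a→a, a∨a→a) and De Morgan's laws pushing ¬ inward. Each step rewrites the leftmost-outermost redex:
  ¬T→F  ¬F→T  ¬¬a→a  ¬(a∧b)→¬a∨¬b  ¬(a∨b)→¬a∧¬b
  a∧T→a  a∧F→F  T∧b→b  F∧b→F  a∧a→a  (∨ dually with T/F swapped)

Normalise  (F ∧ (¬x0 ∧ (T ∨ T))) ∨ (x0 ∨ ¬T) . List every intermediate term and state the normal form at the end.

  start: (F ∧ (¬x0 ∧ (T ∨ T))) ∨ (x0 ∨ ¬T)
  →1  F ∨ (x0 ∨ ¬T)
  →2  x0 ∨ ¬T
  →3  x0 ∨ F
  →4  x0

Answer: normal form = x0  (in 4 steps)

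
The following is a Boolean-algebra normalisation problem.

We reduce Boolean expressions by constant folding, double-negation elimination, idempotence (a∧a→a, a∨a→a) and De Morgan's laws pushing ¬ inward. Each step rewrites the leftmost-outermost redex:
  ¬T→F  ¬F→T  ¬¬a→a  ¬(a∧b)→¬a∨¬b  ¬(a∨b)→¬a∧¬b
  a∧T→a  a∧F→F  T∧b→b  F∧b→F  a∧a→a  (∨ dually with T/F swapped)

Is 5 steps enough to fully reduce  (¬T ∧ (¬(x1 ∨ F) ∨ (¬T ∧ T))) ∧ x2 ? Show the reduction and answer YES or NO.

  start: (¬T ∧ (¬(x1 ∨ F) ∨ (¬T ∧ T))) ∧ x2
  step 1: (F ∧ (¬(x1 ∨ F) ∨ (¬T ∧ T))) ∧ x2
  step 2: F ∧ x2
  step 3: F

Answer: YES — reaches normal form F in 3 ≤ 5 steps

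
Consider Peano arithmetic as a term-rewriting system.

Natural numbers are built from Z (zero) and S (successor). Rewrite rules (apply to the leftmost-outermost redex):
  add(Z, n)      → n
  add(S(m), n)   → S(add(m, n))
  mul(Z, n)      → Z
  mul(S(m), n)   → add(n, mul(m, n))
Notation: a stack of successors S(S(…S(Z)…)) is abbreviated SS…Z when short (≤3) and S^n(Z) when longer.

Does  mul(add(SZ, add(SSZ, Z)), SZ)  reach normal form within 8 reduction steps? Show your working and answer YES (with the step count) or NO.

Answer: NO — after 8 steps the term is S(S(add(Z, mul(add(SZ, Z), SZ)))), not yet normal

Working:
  start: mul(add(SZ, add(SSZ, Z)), SZ)
  [1] mul(S(add(Z, add(SSZ, Z))), SZ)
  [2] add(SZ, mul(add(Z, add(SSZ, Z)), SZ))
  [3] S(add(Z, mul(add(Z, add(SSZ, Z)), SZ)))
  [4] S(mul(add(Z, add(SSZ, Z)), SZ))
  [5] S(mul(add(SSZ, Z), SZ))
  [6] S(mul(S(add(SZ, Z)), SZ))
  [7] S(add(SZ, mul(add(SZ, Z), SZ)))
  [8] S(S(add(Z, mul(add(SZ, Z), SZ))))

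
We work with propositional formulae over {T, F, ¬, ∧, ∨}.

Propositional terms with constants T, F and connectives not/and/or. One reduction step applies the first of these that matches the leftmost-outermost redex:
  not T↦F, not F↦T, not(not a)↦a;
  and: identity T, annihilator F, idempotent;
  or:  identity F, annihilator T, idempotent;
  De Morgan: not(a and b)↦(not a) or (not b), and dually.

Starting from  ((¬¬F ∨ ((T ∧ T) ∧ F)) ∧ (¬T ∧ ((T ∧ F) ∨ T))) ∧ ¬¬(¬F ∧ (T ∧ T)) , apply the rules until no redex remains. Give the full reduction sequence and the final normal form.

  start: ((¬¬F ∨ ((T ∧ T) ∧ F)) ∧ (¬T ∧ ((T ∧ F) ∨ T))) ∧ ¬¬(¬F ∧ (T ∧ T))
  step 1: ((F ∨ ((T ∧ T) ∧ F)) ∧ (¬T ∧ ((T ∧ F) ∨ T))) ∧ ¬¬(¬F ∧ (T ∧ T))
  step 2: (((T ∧ T) ∧ F) ∧ (¬T ∧ ((T ∧ F) ∨ T))) ∧ ¬¬(¬F ∧ (T ∧ T))
  step 3: (F ∧ (¬T ∧ ((T ∧ F) ∨ T))) ∧ ¬¬(¬F ∧ (T ∧ T))
  step 4: F ∧ ¬¬(¬F ∧ (T ∧ T))
  step 5: F

Answer: normal form = F  (in 5 steps)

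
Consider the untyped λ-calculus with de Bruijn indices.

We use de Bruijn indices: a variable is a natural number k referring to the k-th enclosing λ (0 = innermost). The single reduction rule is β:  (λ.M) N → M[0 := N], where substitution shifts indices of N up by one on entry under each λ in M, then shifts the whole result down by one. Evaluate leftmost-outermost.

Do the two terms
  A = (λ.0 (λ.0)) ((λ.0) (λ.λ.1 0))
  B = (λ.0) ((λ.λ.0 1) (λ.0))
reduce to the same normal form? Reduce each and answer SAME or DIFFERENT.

Term A:
  start: (λ.0 (λ.0)) ((λ.0) (λ.λ.1 0))
  [1] (λ.0) (λ.λ.1 0) (λ.0)
  [2] (λ.λ.1 0) (λ.0)
  [3] λ.(λ.0) 0
  [4] λ.0

Term B:
  start: (λ.0) ((λ.λ.0 1) (λ.0))
  [1] (λ.λ.0 1) (λ.0)
  [2] λ.0 (λ.0)

Answer: DIFFERENT — A ⇓ λ.0, B ⇓ λ.0 (λ.0)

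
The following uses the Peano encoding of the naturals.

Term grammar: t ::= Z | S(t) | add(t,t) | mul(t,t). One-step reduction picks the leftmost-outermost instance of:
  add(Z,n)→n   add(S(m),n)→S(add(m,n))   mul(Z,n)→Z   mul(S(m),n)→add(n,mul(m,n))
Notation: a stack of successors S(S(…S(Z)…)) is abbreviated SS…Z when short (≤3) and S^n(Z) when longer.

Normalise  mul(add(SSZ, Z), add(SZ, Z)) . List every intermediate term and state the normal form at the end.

  start: mul(add(SSZ, Z), add(SZ, Z))
  step 1: mul(S(add(SZ, Z)), add(SZ, Z))
  step 2: add(add(SZ, Z), mul(add(SZ, Z), add(SZ, Z)))
  step 3: add(S(add(Z, Z)), mul(add(SZ, Z), add(SZ, Z)))
  step 4: S(add(add(Z, Z), mul(add(SZ, Z), add(SZ, Z))))
  step 5: S(add(Z, mul(add(SZ, Z), add(SZ, Z))))
  step 6: S(mul(add(SZ, Z), add(SZ, Z)))
  step 7: S(mul(S(add(Z, Z)), add(SZ, Z)))
  step 8: S(add(add(SZ, Z), mul(add(Z, Z), add(SZ, Z))))
  step 9: S(add(S(add(Z, Z)), mul(add(Z, Z), add(SZ, Z))))
  step 10: S(S(add(add(Z, Z), mul(add(Z, Z), add(SZ, Z)))))
  step 11: S(S(add(Z, mul(add(Z, Z), add(SZ, Z)))))
  step 12: S(S(mul(add(Z, Z), add(SZ, Z))))
  step 13: S(S(mul(Z, add(SZ, Z))))
  step 14: SSZ

Answer: normal form = SSZ  (in 14 steps)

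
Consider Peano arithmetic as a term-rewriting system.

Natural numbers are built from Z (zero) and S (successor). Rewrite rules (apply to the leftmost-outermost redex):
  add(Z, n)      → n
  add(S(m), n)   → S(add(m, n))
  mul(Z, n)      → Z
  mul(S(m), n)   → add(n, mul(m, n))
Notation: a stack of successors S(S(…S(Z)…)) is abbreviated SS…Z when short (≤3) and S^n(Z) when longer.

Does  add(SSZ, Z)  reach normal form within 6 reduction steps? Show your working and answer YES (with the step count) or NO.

Answer: YES — reaches normal form SSZ in 3 ≤ 6 steps

Reduction:
  start: add(SSZ, Z)
  [1] S(add(SZ, Z))
  [2] S(S(add(Z, Z)))
  [3] SSZ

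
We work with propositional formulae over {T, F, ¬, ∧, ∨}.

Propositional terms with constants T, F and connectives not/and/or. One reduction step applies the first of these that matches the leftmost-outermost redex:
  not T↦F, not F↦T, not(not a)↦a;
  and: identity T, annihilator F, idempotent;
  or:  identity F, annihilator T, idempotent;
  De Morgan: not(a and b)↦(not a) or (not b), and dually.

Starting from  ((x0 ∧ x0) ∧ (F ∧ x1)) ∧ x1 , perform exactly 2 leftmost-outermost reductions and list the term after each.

Answer: after 2 steps: (x0 ∧ F) ∧ x1

Reduction:
  start: ((x0 ∧ x0) ∧ (F ∧ x1)) ∧ x1
  →1  (x0 ∧ (F ∧ x1)) ∧ x1
  →2  (x0 ∧ F) ∧ x1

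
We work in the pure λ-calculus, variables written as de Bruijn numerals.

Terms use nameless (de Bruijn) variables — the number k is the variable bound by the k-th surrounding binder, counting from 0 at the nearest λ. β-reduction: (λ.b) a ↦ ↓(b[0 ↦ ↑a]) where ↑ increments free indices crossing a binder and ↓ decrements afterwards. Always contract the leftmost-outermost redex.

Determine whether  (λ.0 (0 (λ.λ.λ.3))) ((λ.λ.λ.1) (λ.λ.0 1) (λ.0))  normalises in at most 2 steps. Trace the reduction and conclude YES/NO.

Answer: NO — after 2 steps the term is (λ.λ.1) (λ.0) ((λ.λ.λ.1) (λ.λ.0 1) (λ.0) (λ.λ.λ.(λ.λ.λ.1) (λ.λ.0 1) (λ.0))), not yet normal

Derivation:
  start: (λ.0 (0 (λ.λ.λ.3))) ((λ.λ.λ.1) (λ.λ.0 1) (λ.0))
  [1] (λ.λ.λ.1) (λ.λ.0 1) (λ.0) ((λ.λ.λ.1) (λ.λ.0 1) (λ.0) (λ.λ.λ.(λ.λ.λ.1) (λ.λ.0 1) (λ.0)))
  [2] (λ.λ.1) (λ.0) ((λ.λ.λ.1) (λ.λ.0 1) (λ.0) (λ.λ.λ.(λ.λ.λ.1) (λ.λ.0 1) (λ.0)))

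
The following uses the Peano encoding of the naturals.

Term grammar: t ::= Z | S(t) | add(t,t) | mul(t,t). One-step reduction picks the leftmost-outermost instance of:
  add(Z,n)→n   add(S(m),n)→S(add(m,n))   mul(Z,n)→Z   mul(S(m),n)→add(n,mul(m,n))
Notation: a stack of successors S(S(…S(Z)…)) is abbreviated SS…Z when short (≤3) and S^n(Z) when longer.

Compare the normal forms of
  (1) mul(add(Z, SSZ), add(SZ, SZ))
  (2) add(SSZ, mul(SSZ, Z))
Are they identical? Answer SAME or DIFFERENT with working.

Answer: DIFFERENT — A ⇓ S^4(Z), B ⇓ SSZ

Derivation:
Term A:
  start: mul(add(Z, SSZ), add(SZ, SZ))
  step 1: mul(SSZ, add(SZ, SZ))
  step 2: add(add(SZ, SZ), mul(SZ, add(SZ, SZ)))
  step 3: add(S(add(Z, SZ)), mul(SZ, add(SZ, SZ)))
  step 4: S(add(add(Z, SZ), mul(SZ, add(SZ, SZ))))
  step 5: S(add(SZ, mul(SZ, add(SZ, SZ))))
  step 6: S(S(add(Z, mul(SZ, add(SZ, SZ)))))
  step 7: S(S(mul(SZ, add(SZ, SZ))))
  step 8: S(S(add(add(SZ, SZ), mul(Z, add(SZ, SZ)))))
  step 9: S(S(add(S(add(Z, SZ)), mul(Z, add(SZ, SZ)))))
  step 10: S(S(S(add(add(Z, SZ), mul(Z, add(SZ, SZ))))))
  step 11: S(S(S(add(SZ, mul(Z, add(SZ, SZ))))))
  step 12: S(S(S(S(add(Z, mul(Z, add(SZ, SZ)))))))
  step 13: S(S(S(S(mul(Z, add(SZ, SZ))))))
  step 14: S^4(Z)

Term B:
  start: add(SSZ, mul(SSZ, Z))
  step 1: S(add(SZ, mul(SSZ, Z)))
  step 2: S(S(add(Z, mul(SSZ, Z))))
  step 3: S(S(mul(SSZ, Z)))
  step 4: S(S(add(Z, mul(SZ, Z))))
  step 5: S(S(mul(SZ, Z)))
  step 6: S(S(add(Z, mul(Z, Z))))
  step 7: S(S(mul(Z, Z)))
  step 8: SSZ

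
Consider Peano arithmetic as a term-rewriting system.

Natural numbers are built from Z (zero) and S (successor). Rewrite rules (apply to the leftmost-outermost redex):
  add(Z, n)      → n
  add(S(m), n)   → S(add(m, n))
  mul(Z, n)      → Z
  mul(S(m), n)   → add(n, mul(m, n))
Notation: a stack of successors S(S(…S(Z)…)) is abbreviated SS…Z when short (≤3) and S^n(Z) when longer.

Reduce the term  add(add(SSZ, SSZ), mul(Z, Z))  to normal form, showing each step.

  start: add(add(SSZ, SSZ), mul(Z, Z))
  →1  add(S(add(SZ, SSZ)), mul(Z, Z))
  →2  S(add(add(SZ, SSZ), mul(Z, Z)))
  →3  S(add(S(add(Z, SSZ)), mul(Z, Z)))
  →4  S(S(add(add(Z, SSZ), mul(Z, Z))))
  →5  S(S(add(SSZ, mul(Z, Z))))
  →6  S(S(S(add(SZ, mul(Z, Z)))))
  →7  S(S(S(S(add(Z, mul(Z, Z))))))
  →8  S(S(S(S(mul(Z, Z)))))
  →9  S^4(Z)

Answer: normal form = S^4(Z)  (in 9 steps)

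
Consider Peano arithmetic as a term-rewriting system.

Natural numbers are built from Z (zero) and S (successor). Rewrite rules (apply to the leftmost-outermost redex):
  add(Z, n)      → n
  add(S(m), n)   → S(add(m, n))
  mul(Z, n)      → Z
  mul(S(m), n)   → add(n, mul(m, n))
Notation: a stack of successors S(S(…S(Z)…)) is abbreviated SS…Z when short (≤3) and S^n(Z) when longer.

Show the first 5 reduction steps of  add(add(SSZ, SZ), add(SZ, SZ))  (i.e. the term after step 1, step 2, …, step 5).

Answer: after 5 steps: S(S(add(SZ, add(SZ, SZ))))

Reduction:
  start: add(add(SSZ, SZ), add(SZ, SZ))
  [1] add(S(add(SZ, SZ)), add(SZ, SZ))
  [2] S(add(add(SZ, SZ), add(SZ, SZ)))
  [3] S(add(S(add(Z, SZ)), add(SZ, SZ)))
  [4] S(S(add(add(Z, SZ), add(SZ, SZ))))
  [5] S(S(add(SZ, add(SZ, SZ))))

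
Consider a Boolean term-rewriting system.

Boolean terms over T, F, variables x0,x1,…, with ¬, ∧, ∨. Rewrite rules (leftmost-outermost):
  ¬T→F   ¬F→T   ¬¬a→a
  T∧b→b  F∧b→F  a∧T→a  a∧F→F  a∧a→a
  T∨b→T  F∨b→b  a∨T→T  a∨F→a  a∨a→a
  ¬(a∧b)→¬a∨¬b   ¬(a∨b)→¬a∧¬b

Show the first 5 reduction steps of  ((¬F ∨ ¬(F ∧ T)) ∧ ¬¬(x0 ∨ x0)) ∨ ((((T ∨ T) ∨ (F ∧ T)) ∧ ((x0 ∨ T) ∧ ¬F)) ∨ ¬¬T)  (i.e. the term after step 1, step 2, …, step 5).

Answer: after 5 steps: x0 ∨ ((((T ∨ T) ∨ (F ∧ T)) ∧ ((x0 ∨ T) ∧ ¬F)) ∨ ¬¬T)

Reduction:
  start: ((¬F ∨ ¬(F ∧ T)) ∧ ¬¬(x0 ∨ x0)) ∨ ((((T ∨ T) ∨ (F ∧ T)) ∧ ((x0 ∨ T) ∧ ¬F)) ∨ ¬¬T)
  step 1: ((T ∨ ¬(F ∧ T)) ∧ ¬¬(x0 ∨ x0)) ∨ ((((T ∨ T) ∨ (F ∧ T)) ∧ ((x0 ∨ T) ∧ ¬F)) ∨ ¬¬T)
  step 2: (T ∧ ¬¬(x0 ∨ x0)) ∨ ((((T ∨ T) ∨ (F ∧ T)) ∧ ((x0 ∨ T) ∧ ¬F)) ∨ ¬¬T)
  step 3: ¬¬(x0 ∨ x0) ∨ ((((T ∨ T) ∨ (F ∧ T)) ∧ ((x0 ∨ T) ∧ ¬F)) ∨ ¬¬T)
  step 4: (x0 ∨ x0) ∨ ((((T ∨ T) ∨ (F ∧ T)) ∧ ((x0 ∨ T) ∧ ¬F)) ∨ ¬¬T)
  step 5: x0 ∨ ((((T ∨ T) ∨ (F ∧ T)) ∧ ((x0 ∨ T) ∧ ¬F)) ∨ ¬¬T)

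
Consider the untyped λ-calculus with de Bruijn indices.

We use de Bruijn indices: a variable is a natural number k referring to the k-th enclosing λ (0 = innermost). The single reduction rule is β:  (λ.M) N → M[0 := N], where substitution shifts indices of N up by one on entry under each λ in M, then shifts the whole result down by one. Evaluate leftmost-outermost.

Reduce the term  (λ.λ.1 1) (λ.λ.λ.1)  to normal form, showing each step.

Answer: normal form = λ.λ.λ.1  (in 2 steps)

Derivation:
  start: (λ.λ.1 1) (λ.λ.λ.1)
  →1  λ.(λ.λ.λ.1) (λ.λ.λ.1)
  →2  λ.λ.λ.1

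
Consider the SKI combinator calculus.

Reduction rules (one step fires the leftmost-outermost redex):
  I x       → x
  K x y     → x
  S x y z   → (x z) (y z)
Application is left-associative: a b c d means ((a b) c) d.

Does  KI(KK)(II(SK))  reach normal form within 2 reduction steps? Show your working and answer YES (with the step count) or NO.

Answer: NO — after 2 steps the term is II(SK), not yet normal

Derivation:
  start: KI(KK)(II(SK))
  step 1: I(II(SK))
  step 2: II(SK)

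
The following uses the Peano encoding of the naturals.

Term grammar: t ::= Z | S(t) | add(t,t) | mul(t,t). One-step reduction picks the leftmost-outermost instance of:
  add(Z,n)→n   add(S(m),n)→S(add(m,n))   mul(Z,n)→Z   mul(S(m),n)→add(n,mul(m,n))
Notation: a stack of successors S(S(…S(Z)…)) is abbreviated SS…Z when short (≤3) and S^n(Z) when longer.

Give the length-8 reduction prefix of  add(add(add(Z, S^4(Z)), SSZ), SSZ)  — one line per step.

Answer: after 8 steps: S(S(S(add(S(add(Z, SSZ)), SSZ))))

Reduction:
  start: add(add(add(Z, S^4(Z)), SSZ), SSZ)
  step 1: add(add(S^4(Z), SSZ), SSZ)
  step 2: add(S(add(SSSZ, SSZ)), SSZ)
  step 3: S(add(add(SSSZ, SSZ), SSZ))
  step 4: S(add(S(add(SSZ, SSZ)), SSZ))
  step 5: S(S(add(add(SSZ, SSZ), SSZ)))
  step 6: S(S(add(S(add(SZ, SSZ)), SSZ)))
  step 7: S(S(S(add(add(SZ, SSZ), SSZ))))
  step 8: S(S(S(add(S(add(Z, SSZ)), SSZ))))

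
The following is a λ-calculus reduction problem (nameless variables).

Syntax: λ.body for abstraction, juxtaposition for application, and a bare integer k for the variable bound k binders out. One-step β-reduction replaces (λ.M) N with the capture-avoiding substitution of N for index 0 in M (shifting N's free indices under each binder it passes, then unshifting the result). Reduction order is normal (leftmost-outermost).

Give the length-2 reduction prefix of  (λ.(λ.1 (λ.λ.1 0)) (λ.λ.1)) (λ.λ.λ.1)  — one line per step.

  start: (λ.(λ.1 (λ.λ.1 0)) (λ.λ.1)) (λ.λ.λ.1)
  →1  (λ.(λ.λ.λ.1) (λ.λ.1 0)) (λ.λ.1)
  →2  (λ.λ.λ.1) (λ.λ.1 0)

Answer: after 2 steps: (λ.λ.λ.1) (λ.λ.1 0)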